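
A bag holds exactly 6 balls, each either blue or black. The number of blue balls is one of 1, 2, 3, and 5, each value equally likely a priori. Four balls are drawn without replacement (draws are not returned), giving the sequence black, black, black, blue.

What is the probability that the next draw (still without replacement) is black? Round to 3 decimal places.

0.667

The likelihood of the observed sequence under each hypothesis: P(data | r = 1) = (5/6)(4/5)(3/4)(1/3) = 1/6; P(data | r = 2) = (4/6)(3/5)(2/4)(2/3) = 2/15; P(data | r = 3) = (3/6)(2/5)(1/4)(3/3) = 1/20; P(data | r = 5) = (1/6)(0/5) = 0.
The prior-weighted likelihoods are 1/4 · 1/6 = 1/24, 1/4 · 2/15 = 1/30, 1/4 · 1/20 = 1/80, 1/4 · 0 = 0; summing to 7/80.
The posterior is then P(r = 1 | data) = 10/21, P(r = 2 | data) = 8/21, P(r = 3 | data) = 1/7, P(r = 5 | data) = 0.
Averaging over the posterior, P(black next | data) = (1)(10/21) + (1/2)(8/21) + (0)(1/7) = 2/3.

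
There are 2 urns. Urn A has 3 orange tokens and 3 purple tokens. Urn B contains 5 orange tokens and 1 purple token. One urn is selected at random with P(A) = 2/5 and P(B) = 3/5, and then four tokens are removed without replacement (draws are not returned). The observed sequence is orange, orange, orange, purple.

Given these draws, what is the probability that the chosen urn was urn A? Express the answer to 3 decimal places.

0.167

Compute the likelihood of the observed sequence for each case: P(data | urn A) = (3/6)(2/5)(1/4)(3/3) = 1/20; P(data | urn B) = (5/6)(4/5)(3/4)(1/3) = 1/6.
The prior-weighted likelihoods are 2/5 · 1/20 = 1/50, 3/5 · 1/6 = 1/10; summing to 3/25.
By Bayes' rule, P(urn A | data) = (1/50) / (3/25) = 1/6.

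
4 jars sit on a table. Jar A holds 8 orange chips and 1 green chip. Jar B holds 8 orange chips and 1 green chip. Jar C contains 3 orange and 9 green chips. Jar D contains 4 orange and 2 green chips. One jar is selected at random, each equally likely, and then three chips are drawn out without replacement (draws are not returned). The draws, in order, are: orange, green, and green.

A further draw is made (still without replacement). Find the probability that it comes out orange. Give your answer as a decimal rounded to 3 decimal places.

The likelihood of the observed sequence under each hypothesis: P(data | jar A) = (8/9)(1/8)(0/7) = 0; P(data | jar B) = (8/9)(1/8)(0/7) = 0; P(data | jar C) = (3/12)(9/11)(8/10) = 9/55; P(data | jar D) = (4/6)(2/5)(1/4) = 1/15.
The prior-weighted likelihoods are 1/4 · 0 = 0, 1/4 · 0 = 0, 1/4 · 9/55 = 9/220, 1/4 · 1/15 = 1/60; these sum to 19/330.
Dividing through by the total gives posterior P(jar A | data) = 0, P(jar B | data) = 0, P(jar C | data) = 27/38, P(jar D | data) = 11/38.
The predictive probability is P(orange next | data) = (2/9)(27/38) + (1)(11/38) = 17/38.

0.447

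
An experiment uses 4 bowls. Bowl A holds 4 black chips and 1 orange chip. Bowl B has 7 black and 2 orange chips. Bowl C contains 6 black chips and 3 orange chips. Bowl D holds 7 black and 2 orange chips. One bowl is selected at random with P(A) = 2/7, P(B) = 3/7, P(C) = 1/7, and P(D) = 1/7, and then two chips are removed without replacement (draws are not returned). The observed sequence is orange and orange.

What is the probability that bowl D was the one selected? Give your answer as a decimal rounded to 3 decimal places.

For each hypothesis, P(data | H) works out to: P(data | bowl A) = (1/5)(0/4) = 0; P(data | bowl B) = (2/9)(1/8) = 1/36; P(data | bowl C) = (3/9)(2/8) = 1/12; P(data | bowl D) = (2/9)(1/8) = 1/36.
Multiplying each by its prior: 2/7 · 0 = 0, 3/7 · 1/36 = 1/84, 1/7 · 1/12 = 1/84, 1/7 · 1/36 = 1/252; summing to 1/36.
By Bayes' rule, P(bowl D | data) = (1/252) / (1/36) = 1/7.

0.143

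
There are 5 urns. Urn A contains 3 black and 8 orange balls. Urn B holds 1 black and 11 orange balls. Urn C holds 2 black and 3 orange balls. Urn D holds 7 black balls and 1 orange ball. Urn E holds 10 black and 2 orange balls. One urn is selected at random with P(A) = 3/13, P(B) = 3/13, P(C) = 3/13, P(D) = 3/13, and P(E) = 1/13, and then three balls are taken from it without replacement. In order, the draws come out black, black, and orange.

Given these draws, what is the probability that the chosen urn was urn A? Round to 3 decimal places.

Under each hypothesis, the probability of the observed sequence is: P(data | urn A) = (3/11)(2/10)(8/9) = 0.048485; P(data | urn B) = (1/12)(0/11) = 0; P(data | urn C) = (2/5)(1/4)(3/3) = 0.1; P(data | urn D) = (7/8)(6/7)(1/6) = 0.125; P(data | urn E) = (10/12)(9/11)(2/10) = 0.13636.
The prior-weighted likelihoods are 3/13 · 0.048485 = 0.011189, 3/13 · 0 = 0, 3/13 · 0.1 = 0.023077, 3/13 · 0.125 = 0.028846, 1/13 · 0.13636 = 0.01049; with total 0.073601.
Therefore the posterior P(urn A | data) = (0.011189) / (0.073601) = 0.15202.

0.152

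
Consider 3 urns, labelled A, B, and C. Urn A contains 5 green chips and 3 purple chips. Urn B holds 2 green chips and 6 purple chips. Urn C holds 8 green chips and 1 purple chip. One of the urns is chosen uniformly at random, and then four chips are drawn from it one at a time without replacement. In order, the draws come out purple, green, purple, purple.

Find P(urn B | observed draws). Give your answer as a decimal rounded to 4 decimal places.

For each hypothesis, P(data | H) works out to: P(data | urn A) = (3/8)(5/7)(2/6)(1/5) = 1/56; P(data | urn B) = (6/8)(2/7)(5/6)(4/5) = 1/7; P(data | urn C) = (1/9)(8/8)(0/7) = 0.
Weighting by the prior gives 1/3 · 1/56 = 1/168, 1/3 · 1/7 = 1/21, 1/3 · 0 = 0; with total 3/56.
Therefore the posterior P(urn B | data) = (1/21) / (3/56) = 8/9.

0.8889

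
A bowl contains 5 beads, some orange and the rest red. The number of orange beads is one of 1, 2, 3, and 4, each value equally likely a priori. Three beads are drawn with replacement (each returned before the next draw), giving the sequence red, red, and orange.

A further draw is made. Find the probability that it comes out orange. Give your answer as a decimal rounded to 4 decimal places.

Compute the likelihood of the observed sequence for each case: P(data | r = 1) = (4/5)(4/5)(1/5) = 16/125; P(data | r = 2) = (3/5)(3/5)(2/5) = 18/125; P(data | r = 3) = (2/5)(2/5)(3/5) = 12/125; P(data | r = 4) = (1/5)(1/5)(4/5) = 4/125.
The prior-weighted likelihoods are 1/4 · 16/125 = 4/125, 1/4 · 18/125 = 9/250, 1/4 · 12/125 = 3/125, 1/4 · 4/125 = 1/125; summing to 1/10.
The posterior is then P(r = 1 | data) = 8/25, P(r = 2 | data) = 9/25, P(r = 3 | data) = 6/25, P(r = 4 | data) = 2/25.
The predictive probability is P(orange next | data) = (1/5)(8/25) + (2/5)(9/25) + (3/5)(6/25) + (4/5)(2/25) = 52/125.

0.4160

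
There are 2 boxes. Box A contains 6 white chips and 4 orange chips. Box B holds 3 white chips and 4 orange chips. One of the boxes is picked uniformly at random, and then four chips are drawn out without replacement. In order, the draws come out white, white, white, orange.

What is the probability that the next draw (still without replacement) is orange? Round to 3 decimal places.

For each hypothesis, P(data | H) works out to: P(data | box A) = (6/10)(5/9)(4/8)(4/7) = 2/21; P(data | box B) = (3/7)(2/6)(1/5)(4/4) = 1/35.
The prior-weighted likelihoods are 1/2 · 2/21 = 1/21, 1/2 · 1/35 = 1/70; summing to 13/210.
Normalising, the posterior is P(box A | data) = 10/13, P(box B | data) = 3/13.
Averaging over the posterior, P(orange next | data) = (1/2)(10/13) + (1)(3/13) = 8/13.

0.615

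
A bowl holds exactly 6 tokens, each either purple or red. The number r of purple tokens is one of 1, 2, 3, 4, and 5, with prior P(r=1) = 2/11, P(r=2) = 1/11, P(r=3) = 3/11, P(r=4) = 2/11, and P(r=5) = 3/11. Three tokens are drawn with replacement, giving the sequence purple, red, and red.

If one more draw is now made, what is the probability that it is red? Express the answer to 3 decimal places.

The likelihood of the observed sequence under each hypothesis: P(data | r = 1) = (1/6)(5/6)(5/6) = 0.11574; P(data | r = 2) = (2/6)(4/6)(4/6) = 0.14815; P(data | r = 3) = (3/6)(3/6)(3/6) = 0.125; P(data | r = 4) = (4/6)(2/6)(2/6) = 0.074074; P(data | r = 5) = (5/6)(1/6)(1/6) = 0.023148.
The prior-weighted likelihoods are 2/11 · 0.11574 = 0.021044, 1/11 · 0.14815 = 0.013468, 3/11 · 0.125 = 0.034091, 2/11 · 0.074074 = 0.013468, 3/11 · 0.023148 = 0.0063131; with total 0.088384.
Normalising, the posterior is P(r = 1 | data) = 0.2381, P(r = 2 | data) = 0.15238, P(r = 3 | data) = 0.38571, P(r = 4 | data) = 0.15238, P(r = 5 | data) = 0.071429.
Averaging over the posterior, P(red next | data) = (5/6)(0.2381) + (2/3)(0.15238) + (1/2)(0.38571) + (1/3)(0.15238) + (1/6)(0.071429) = 0.55556.

0.556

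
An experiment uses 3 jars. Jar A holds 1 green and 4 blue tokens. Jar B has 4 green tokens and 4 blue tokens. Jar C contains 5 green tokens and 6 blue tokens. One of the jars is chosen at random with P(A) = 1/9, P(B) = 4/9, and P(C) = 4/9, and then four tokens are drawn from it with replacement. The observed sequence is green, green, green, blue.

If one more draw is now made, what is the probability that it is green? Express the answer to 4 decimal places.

0.4756

For each hypothesis, P(data | H) works out to: P(data | jar A) = (1/5)(1/5)(1/5)(4/5) = 0.0064; P(data | jar B) = (4/8)(4/8)(4/8)(4/8) = 0.0625; P(data | jar C) = (5/11)(5/11)(5/11)(6/11) = 0.051226.
The prior-weighted likelihoods are 1/9 · 0.0064 = 0.00071111, 4/9 · 0.0625 = 0.027778, 4/9 · 0.051226 = 0.022767; summing to 0.051256.
Normalising, the posterior is P(jar A | data) = 0.013874, P(jar B | data) = 0.54194, P(jar C | data) = 0.44418.
Averaging over the posterior, P(green next | data) = (1/5)(0.013874) + (1/2)(0.54194) + (5/11)(0.44418) = 0.47565.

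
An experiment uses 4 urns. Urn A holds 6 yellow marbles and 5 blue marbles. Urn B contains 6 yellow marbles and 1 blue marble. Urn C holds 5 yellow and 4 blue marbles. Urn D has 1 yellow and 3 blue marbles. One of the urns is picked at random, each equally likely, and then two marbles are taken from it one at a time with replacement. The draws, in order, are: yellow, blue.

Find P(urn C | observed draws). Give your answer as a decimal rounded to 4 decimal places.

0.3068

Compute the likelihood of the observed sequence for each case: P(data | urn A) = (6/11)(5/11) = 0.24793; P(data | urn B) = (6/7)(1/7) = 0.12245; P(data | urn C) = (5/9)(4/9) = 0.24691; P(data | urn D) = (1/4)(3/4) = 0.1875.
Multiplying each by its prior: 1/4 · 0.24793 = 0.061983, 1/4 · 0.12245 = 0.030612, 1/4 · 0.24691 = 0.061728, 1/4 · 0.1875 = 0.046875; these sum to 0.2012.
Hence P(urn C | data) = (0.061728) / (0.2012) = 0.3068.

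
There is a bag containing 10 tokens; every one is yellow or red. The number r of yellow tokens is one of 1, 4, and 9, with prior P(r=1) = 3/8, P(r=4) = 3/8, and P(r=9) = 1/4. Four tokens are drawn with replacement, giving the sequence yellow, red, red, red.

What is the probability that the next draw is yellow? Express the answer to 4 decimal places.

Under each hypothesis, the probability of the observed sequence is: P(data | r = 1) = (1/10)(9/10)(9/10)(9/10) = 0.0729; P(data | r = 4) = (4/10)(6/10)(6/10)(6/10) = 0.0864; P(data | r = 9) = (9/10)(1/10)(1/10)(1/10) = 0.0009.
Weighting by the prior gives 3/8 · 0.0729 = 0.027338, 3/8 · 0.0864 = 0.0324, 1/4 · 0.0009 = 0.000225; summing to 0.059963.
Dividing through by the total gives posterior P(r = 1 | data) = 0.45591, P(r = 4 | data) = 0.54034, P(r = 9 | data) = 0.0037523.
The predictive probability is P(yellow next | data) = (1/10)(0.45591) + (2/5)(0.54034) + (9/10)(0.0037523) = 0.2651.

0.2651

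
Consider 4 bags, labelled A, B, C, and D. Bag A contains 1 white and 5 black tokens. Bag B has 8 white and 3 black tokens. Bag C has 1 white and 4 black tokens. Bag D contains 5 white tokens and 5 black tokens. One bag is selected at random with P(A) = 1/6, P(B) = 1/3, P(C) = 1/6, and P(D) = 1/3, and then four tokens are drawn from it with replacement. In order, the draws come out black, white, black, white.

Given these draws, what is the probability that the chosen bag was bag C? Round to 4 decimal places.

Under each hypothesis, the probability of the observed sequence is: P(data | bag A) = (5/6)(1/6)(5/6)(1/6) = 0.01929; P(data | bag B) = (3/11)(8/11)(3/11)(8/11) = 0.039342; P(data | bag C) = (4/5)(1/5)(4/5)(1/5) = 0.0256; P(data | bag D) = (5/10)(5/10)(5/10)(5/10) = 0.0625.
Multiplying each by its prior: 1/6 · 0.01929 = 0.003215, 1/3 · 0.039342 = 0.013114, 1/6 · 0.0256 = 0.0042667, 1/3 · 0.0625 = 0.020833; summing to 0.041429.
So P(bag C | data) = (0.0042667) / (0.041429) = 0.10299.

0.1030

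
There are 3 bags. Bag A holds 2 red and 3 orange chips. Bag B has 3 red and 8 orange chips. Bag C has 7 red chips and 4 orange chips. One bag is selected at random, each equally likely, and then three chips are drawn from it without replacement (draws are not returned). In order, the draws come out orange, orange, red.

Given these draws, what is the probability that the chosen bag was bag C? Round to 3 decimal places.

0.187

Under each hypothesis, the probability of the observed sequence is: P(data | bag A) = (3/5)(2/4)(2/3) = 1/5; P(data | bag B) = (8/11)(7/10)(3/9) = 28/165; P(data | bag C) = (4/11)(3/10)(7/9) = 14/165.
The prior-weighted likelihoods are 1/3 · 1/5 = 1/15, 1/3 · 28/165 = 28/495, 1/3 · 14/165 = 14/495; these sum to 5/33.
Hence P(bag C | data) = (14/495) / (5/33) = 14/75.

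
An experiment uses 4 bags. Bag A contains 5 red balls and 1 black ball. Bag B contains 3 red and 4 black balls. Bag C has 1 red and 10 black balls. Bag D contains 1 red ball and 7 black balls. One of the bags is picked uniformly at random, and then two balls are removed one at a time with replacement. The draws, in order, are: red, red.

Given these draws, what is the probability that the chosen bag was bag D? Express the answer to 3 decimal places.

0.017

For each hypothesis, P(data | H) works out to: P(data | bag A) = (5/6)(5/6) = 0.69444; P(data | bag B) = (3/7)(3/7) = 0.18367; P(data | bag C) = (1/11)(1/11) = 0.0082645; P(data | bag D) = (1/8)(1/8) = 0.015625.
The prior-weighted likelihoods are 1/4 · 0.69444 = 0.17361, 1/4 · 0.18367 = 0.045918, 1/4 · 0.0082645 = 0.0020661, 1/4 · 0.015625 = 0.0039062; these sum to 0.2255.
So P(bag D | data) = (0.0039062) / (0.2255) = 0.017322.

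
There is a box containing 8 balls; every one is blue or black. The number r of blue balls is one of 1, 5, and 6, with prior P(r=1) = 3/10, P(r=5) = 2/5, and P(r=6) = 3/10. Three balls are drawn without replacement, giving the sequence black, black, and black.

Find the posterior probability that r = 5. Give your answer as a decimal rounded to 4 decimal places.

Under each hypothesis, the probability of the observed sequence is: P(data | r = 1) = (7/8)(6/7)(5/6) = 5/8; P(data | r = 5) = (3/8)(2/7)(1/6) = 1/56; P(data | r = 6) = (2/8)(1/7)(0/6) = 0.
Weighting by the prior gives 3/10 · 5/8 = 3/16, 2/5 · 1/56 = 1/140, 3/10 · 0 = 0; with total 109/560.
By Bayes' rule, P(r = 5 | data) = (1/140) / (109/560) = 4/109.

0.0367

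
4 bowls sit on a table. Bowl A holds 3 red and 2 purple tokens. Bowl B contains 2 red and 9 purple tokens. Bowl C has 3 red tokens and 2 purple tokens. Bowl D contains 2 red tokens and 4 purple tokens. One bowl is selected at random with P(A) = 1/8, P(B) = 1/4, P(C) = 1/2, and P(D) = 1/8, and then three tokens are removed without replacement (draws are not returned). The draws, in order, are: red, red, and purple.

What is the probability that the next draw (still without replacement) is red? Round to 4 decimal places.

0.4533

The likelihood of the observed sequence under each hypothesis: P(data | bowl A) = (3/5)(2/4)(2/3) = 1/5; P(data | bowl B) = (2/11)(1/10)(9/9) = 1/55; P(data | bowl C) = (3/5)(2/4)(2/3) = 1/5; P(data | bowl D) = (2/6)(1/5)(4/4) = 1/15.
The prior-weighted likelihoods are 1/8 · 1/5 = 1/40, 1/4 · 1/55 = 1/220, 1/2 · 1/5 = 1/10, 1/8 · 1/15 = 1/120; summing to 91/660.
Normalising, the posterior is P(bowl A | data) = 33/182, P(bowl B | data) = 3/91, P(bowl C | data) = 66/91, P(bowl D | data) = 11/182.
So P(red next | data) = Σ P(red next | H) P(H | data) = (1/2)(33/182) + (0)(3/91) + (1/2)(66/91) + (0)(11/182) = 165/364.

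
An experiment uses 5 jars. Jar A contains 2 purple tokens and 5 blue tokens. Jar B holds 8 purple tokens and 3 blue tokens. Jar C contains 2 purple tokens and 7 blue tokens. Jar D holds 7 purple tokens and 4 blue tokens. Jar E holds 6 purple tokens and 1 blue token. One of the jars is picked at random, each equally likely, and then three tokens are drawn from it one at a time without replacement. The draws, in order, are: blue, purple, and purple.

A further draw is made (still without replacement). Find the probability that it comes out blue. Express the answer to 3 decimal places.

0.325

Under each hypothesis, the probability of the observed sequence is: P(data | jar A) = (5/7)(2/6)(1/5) = 0.047619; P(data | jar B) = (3/11)(8/10)(7/9) = 0.1697; P(data | jar C) = (7/9)(2/8)(1/7) = 0.027778; P(data | jar D) = (4/11)(7/10)(6/9) = 0.1697; P(data | jar E) = (1/7)(6/6)(5/5) = 0.14286.
The prior-weighted likelihoods are 1/5 · 0.047619 = 0.0095238, 1/5 · 0.1697 = 0.033939, 1/5 · 0.027778 = 0.0055556, 1/5 · 0.1697 = 0.033939, 1/5 · 0.14286 = 0.028571; summing to 0.11153.
Dividing through by the total gives posterior P(jar A | data) = 0.085393, P(jar B | data) = 0.30431, P(jar C | data) = 0.049812, P(jar D | data) = 0.30431, P(jar E | data) = 0.25618.
The predictive probability is P(blue next | data) = (1)(0.085393) + (1/4)(0.30431) + (1)(0.049812) + (3/8)(0.30431) + (0)(0.25618) = 0.3254.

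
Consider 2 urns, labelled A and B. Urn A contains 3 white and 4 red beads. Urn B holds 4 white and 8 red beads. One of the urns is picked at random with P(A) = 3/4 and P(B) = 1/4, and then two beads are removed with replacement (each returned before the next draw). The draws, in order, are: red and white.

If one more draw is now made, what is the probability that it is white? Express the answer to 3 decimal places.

Under each hypothesis, the probability of the observed sequence is: P(data | urn A) = (4/7)(3/7) = 12/49; P(data | urn B) = (8/12)(4/12) = 2/9.
The prior-weighted likelihoods are 3/4 · 12/49 = 9/49, 1/4 · 2/9 = 1/18; with total 211/882.
Dividing through by the total gives posterior P(urn A | data) = 0.76777, P(urn B | data) = 0.23223.
So P(white next | data) = Σ P(white next | H) P(H | data) = (3/7)(0.76777) + (1/3)(0.23223) = 0.40645.

0.406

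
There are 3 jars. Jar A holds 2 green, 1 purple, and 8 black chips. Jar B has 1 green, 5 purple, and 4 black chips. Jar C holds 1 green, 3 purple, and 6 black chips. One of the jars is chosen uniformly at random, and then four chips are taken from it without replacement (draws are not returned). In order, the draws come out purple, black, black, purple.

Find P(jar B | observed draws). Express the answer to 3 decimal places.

0.571

The likelihood of the observed sequence under each hypothesis: P(data | jar A) = (1/11)(8/10)(7/9)(0/8) = 0; P(data | jar B) = (5/10)(4/9)(3/8)(4/7) = 1/21; P(data | jar C) = (3/10)(6/9)(5/8)(2/7) = 1/28.
Weighting by the prior gives 1/3 · 0 = 0, 1/3 · 1/21 = 1/63, 1/3 · 1/28 = 1/84; summing to 1/36.
Hence P(jar B | data) = (1/63) / (1/36) = 4/7.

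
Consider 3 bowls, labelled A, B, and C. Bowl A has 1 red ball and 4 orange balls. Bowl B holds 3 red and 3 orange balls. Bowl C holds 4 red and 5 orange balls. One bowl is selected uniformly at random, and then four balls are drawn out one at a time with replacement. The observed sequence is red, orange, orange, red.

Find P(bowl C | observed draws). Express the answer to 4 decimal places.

0.4090

Under each hypothesis, the probability of the observed sequence is: P(data | bowl A) = (1/5)(4/5)(4/5)(1/5) = 0.0256; P(data | bowl B) = (3/6)(3/6)(3/6)(3/6) = 0.0625; P(data | bowl C) = (4/9)(5/9)(5/9)(4/9) = 0.060966.
Multiplying each by its prior: 1/3 · 0.0256 = 0.0085333, 1/3 · 0.0625 = 0.020833, 1/3 · 0.060966 = 0.020322; summing to 0.049689.
So P(bowl C | data) = (0.020322) / (0.049689) = 0.40899.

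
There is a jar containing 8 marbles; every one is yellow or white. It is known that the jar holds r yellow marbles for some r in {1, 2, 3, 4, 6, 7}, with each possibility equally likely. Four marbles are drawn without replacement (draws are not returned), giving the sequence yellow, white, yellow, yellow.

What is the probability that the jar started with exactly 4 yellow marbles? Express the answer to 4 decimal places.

The likelihood of the observed sequence under each hypothesis: P(data | r = 1) = (1/8)(7/7)(0/6) = 0; P(data | r = 2) = (2/8)(6/7)(1/6)(0/5) = 0; P(data | r = 3) = (3/8)(5/7)(2/6)(1/5) = 1/56; P(data | r = 4) = (4/8)(4/7)(3/6)(2/5) = 2/35; P(data | r = 6) = (6/8)(2/7)(5/6)(4/5) = 1/7; P(data | r = 7) = (7/8)(1/7)(6/6)(5/5) = 1/8.
Weighting by the prior gives 1/6 · 0 = 0, 1/6 · 0 = 0, 1/6 · 1/56 = 1/336, 1/6 · 2/35 = 1/105, 1/6 · 1/7 = 1/42, 1/6 · 1/8 = 1/48; with total 2/35.
Therefore the posterior P(r = 4 | data) = (1/105) / (2/35) = 1/6.

0.1667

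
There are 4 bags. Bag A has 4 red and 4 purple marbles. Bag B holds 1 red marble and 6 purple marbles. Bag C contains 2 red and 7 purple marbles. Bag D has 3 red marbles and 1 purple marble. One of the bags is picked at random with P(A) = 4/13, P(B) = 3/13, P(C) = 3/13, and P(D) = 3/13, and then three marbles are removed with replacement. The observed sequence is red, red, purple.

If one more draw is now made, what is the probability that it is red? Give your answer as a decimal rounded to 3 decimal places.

0.550

Compute the likelihood of the observed sequence for each case: P(data | bag A) = (4/8)(4/8)(4/8) = 0.125; P(data | bag B) = (1/7)(1/7)(6/7) = 0.017493; P(data | bag C) = (2/9)(2/9)(7/9) = 0.038409; P(data | bag D) = (3/4)(3/4)(1/4) = 0.14062.
Weighting by the prior gives 4/13 · 0.125 = 0.038462, 3/13 · 0.017493 = 0.0040368, 3/13 · 0.038409 = 0.0088636, 3/13 · 0.14062 = 0.032452; with total 0.083814.
The posterior is then P(bag A | data) = 0.45889, P(bag B | data) = 0.048164, P(bag C | data) = 0.10575, P(bag D | data) = 0.38719.
Averaging over the posterior, P(red next | data) = (1/2)(0.45889) + (1/7)(0.048164) + (2/9)(0.10575) + (3/4)(0.38719) = 0.55022.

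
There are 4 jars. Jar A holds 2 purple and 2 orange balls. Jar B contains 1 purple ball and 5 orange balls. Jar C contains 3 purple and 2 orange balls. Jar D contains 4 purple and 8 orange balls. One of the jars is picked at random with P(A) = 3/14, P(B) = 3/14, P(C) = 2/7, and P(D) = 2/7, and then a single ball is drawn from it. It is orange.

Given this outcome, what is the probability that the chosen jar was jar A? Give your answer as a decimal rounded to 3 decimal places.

The likelihood of this draw under each hypothesis: P(data | jar A) = (2/4) = 1/2; P(data | jar B) = (5/6) = 5/6; P(data | jar C) = (2/5) = 2/5; P(data | jar D) = (8/12) = 2/3.
The prior-weighted likelihoods are 3/14 · 1/2 = 3/28, 3/14 · 5/6 = 5/28, 2/7 · 2/5 = 4/35, 2/7 · 2/3 = 4/21; summing to 62/105.
By Bayes' rule, P(jar A | data) = (3/28) / (62/105) = 45/248.

0.181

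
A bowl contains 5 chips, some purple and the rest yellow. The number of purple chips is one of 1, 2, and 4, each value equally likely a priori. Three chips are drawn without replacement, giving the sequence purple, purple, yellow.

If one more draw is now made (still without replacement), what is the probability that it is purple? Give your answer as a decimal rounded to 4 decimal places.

0.6667

Compute the likelihood of the observed sequence for each case: P(data | r = 1) = (1/5)(0/4) = 0; P(data | r = 2) = (2/5)(1/4)(3/3) = 1/10; P(data | r = 4) = (4/5)(3/4)(1/3) = 1/5.
The prior-weighted likelihoods are 1/3 · 0 = 0, 1/3 · 1/10 = 1/30, 1/3 · 1/5 = 1/15; with total 1/10.
Dividing through by the total gives posterior P(r = 1 | data) = 0, P(r = 2 | data) = 1/3, P(r = 4 | data) = 2/3.
Averaging over the posterior, P(purple next | data) = (0)(1/3) + (1)(2/3) = 2/3.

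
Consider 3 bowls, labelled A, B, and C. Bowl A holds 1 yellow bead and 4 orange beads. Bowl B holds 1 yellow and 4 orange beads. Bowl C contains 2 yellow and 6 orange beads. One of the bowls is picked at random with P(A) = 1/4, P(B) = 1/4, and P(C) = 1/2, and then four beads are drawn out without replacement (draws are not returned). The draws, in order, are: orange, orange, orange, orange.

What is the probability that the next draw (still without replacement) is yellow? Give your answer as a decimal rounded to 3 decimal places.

0.741

Compute the likelihood of the observed sequence for each case: P(data | bowl A) = (4/5)(3/4)(2/3)(1/2) = 1/5; P(data | bowl B) = (4/5)(3/4)(2/3)(1/2) = 1/5; P(data | bowl C) = (6/8)(5/7)(4/6)(3/5) = 3/14.
Multiplying each by its prior: 1/4 · 1/5 = 1/20, 1/4 · 1/5 = 1/20, 1/2 · 3/14 = 3/28; with total 29/140.
Dividing through by the total gives posterior P(bowl A | data) = 7/29, P(bowl B | data) = 7/29, P(bowl C | data) = 15/29.
Averaging over the posterior, P(yellow next | data) = (1)(7/29) + (1)(7/29) + (1/2)(15/29) = 43/58.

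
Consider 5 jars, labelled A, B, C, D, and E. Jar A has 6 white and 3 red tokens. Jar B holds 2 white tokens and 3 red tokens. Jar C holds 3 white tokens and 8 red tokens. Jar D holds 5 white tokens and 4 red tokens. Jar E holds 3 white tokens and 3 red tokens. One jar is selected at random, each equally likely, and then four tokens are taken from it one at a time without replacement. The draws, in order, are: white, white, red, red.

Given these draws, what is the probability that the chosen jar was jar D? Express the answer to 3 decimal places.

0.208

Under each hypothesis, the probability of the observed sequence is: P(data | jar A) = (6/9)(5/8)(3/7)(2/6) = 0.059524; P(data | jar B) = (2/5)(1/4)(3/3)(2/2) = 0.1; P(data | jar C) = (3/11)(2/10)(8/9)(7/8) = 0.042424; P(data | jar D) = (5/9)(4/8)(4/7)(3/6) = 0.079365; P(data | jar E) = (3/6)(2/5)(3/4)(2/3) = 0.1.
Multiplying each by its prior: 1/5 · 0.059524 = 0.011905, 1/5 · 0.1 = 0.02, 1/5 · 0.042424 = 0.0084848, 1/5 · 0.079365 = 0.015873, 1/5 · 0.1 = 0.02; with total 0.076263.
By Bayes' rule, P(jar D | data) = (0.015873) / (0.076263) = 0.20814.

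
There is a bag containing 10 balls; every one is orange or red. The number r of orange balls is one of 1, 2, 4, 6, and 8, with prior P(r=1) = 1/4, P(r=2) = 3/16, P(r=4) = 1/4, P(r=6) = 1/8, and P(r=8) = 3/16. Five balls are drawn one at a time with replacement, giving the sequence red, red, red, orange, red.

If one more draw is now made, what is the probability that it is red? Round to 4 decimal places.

0.7602

For each hypothesis, P(data | H) works out to: P(data | r = 1) = (9/10)(9/10)(9/10)(1/10)(9/10) = 0.06561; P(data | r = 2) = (8/10)(8/10)(8/10)(2/10)(8/10) = 0.08192; P(data | r = 4) = (6/10)(6/10)(6/10)(4/10)(6/10) = 0.05184; P(data | r = 6) = (4/10)(4/10)(4/10)(6/10)(4/10) = 0.01536; P(data | r = 8) = (2/10)(2/10)(2/10)(8/10)(2/10) = 0.00128.
Multiplying each by its prior: 1/4 · 0.06561 = 0.016403, 3/16 · 0.08192 = 0.01536, 1/4 · 0.05184 = 0.01296, 1/8 · 0.01536 = 0.00192, 3/16 · 0.00128 = 0.00024; with total 0.046883.
Normalising, the posterior is P(r = 1 | data) = 0.34986, P(r = 2 | data) = 0.32763, P(r = 4 | data) = 0.27644, P(r = 6 | data) = 0.040953, P(r = 8 | data) = 0.0051192.
So P(red next | data) = Σ P(red next | H) P(H | data) = (9/10)(0.34986) + (4/5)(0.32763) + (3/5)(0.27644) + (2/5)(0.040953) + (1/5)(0.0051192) = 0.76025.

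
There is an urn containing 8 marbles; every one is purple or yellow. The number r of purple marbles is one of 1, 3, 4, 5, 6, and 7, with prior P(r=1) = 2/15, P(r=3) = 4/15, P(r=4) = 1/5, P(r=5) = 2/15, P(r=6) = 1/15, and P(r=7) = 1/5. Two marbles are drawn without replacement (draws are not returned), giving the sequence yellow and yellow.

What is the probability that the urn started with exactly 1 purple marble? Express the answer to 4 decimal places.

Under each hypothesis, the probability of the observed sequence is: P(data | r = 1) = (7/8)(6/7) = 3/4; P(data | r = 3) = (5/8)(4/7) = 5/14; P(data | r = 4) = (4/8)(3/7) = 3/14; P(data | r = 5) = (3/8)(2/7) = 3/28; P(data | r = 6) = (2/8)(1/7) = 1/28; P(data | r = 7) = (1/8)(0/7) = 0.
The prior-weighted likelihoods are 2/15 · 3/4 = 1/10, 4/15 · 5/14 = 2/21, 1/5 · 3/14 = 3/70, 2/15 · 3/28 = 1/70, 1/15 · 1/28 = 1/420, 1/5 · 0 = 0; summing to 107/420.
Therefore the posterior P(r = 1 | data) = (1/10) / (107/420) = 42/107.

0.3925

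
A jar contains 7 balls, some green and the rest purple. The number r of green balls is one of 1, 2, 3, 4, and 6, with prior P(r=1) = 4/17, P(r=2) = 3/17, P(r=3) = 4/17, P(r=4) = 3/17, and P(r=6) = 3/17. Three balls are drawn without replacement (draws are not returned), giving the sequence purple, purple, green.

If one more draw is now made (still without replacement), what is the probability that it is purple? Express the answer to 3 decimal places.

For each hypothesis, P(data | H) works out to: P(data | r = 1) = (6/7)(5/6)(1/5) = 1/7; P(data | r = 2) = (5/7)(4/6)(2/5) = 4/21; P(data | r = 3) = (4/7)(3/6)(3/5) = 6/35; P(data | r = 4) = (3/7)(2/6)(4/5) = 4/35; P(data | r = 6) = (1/7)(0/6) = 0.
Weighting by the prior gives 4/17 · 1/7 = 4/119, 3/17 · 4/21 = 4/119, 4/17 · 6/35 = 24/595, 3/17 · 4/35 = 12/595, 3/17 · 0 = 0; summing to 76/595.
Dividing through by the total gives posterior P(r = 1 | data) = 5/19, P(r = 2 | data) = 5/19, P(r = 3 | data) = 6/19, P(r = 4 | data) = 3/19, P(r = 6 | data) = 0.
The predictive probability is P(purple next | data) = (1)(5/19) + (3/4)(5/19) + (1/2)(6/19) + (1/4)(3/19) = 25/38.

0.658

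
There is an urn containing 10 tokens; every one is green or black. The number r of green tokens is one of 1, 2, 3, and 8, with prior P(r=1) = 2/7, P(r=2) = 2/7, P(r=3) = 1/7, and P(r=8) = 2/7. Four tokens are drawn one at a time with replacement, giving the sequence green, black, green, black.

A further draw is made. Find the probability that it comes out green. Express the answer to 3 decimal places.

The likelihood of the observed sequence under each hypothesis: P(data | r = 1) = (1/10)(9/10)(1/10)(9/10) = 0.0081; P(data | r = 2) = (2/10)(8/10)(2/10)(8/10) = 0.0256; P(data | r = 3) = (3/10)(7/10)(3/10)(7/10) = 0.0441; P(data | r = 8) = (8/10)(2/10)(8/10)(2/10) = 0.0256.
Weighting by the prior gives 2/7 · 0.0081 = 0.0023143, 2/7 · 0.0256 = 0.0073143, 1/7 · 0.0441 = 0.0063, 2/7 · 0.0256 = 0.0073143; summing to 0.023243.
The posterior is then P(r = 1 | data) = 0.09957, P(r = 2 | data) = 0.31469, P(r = 3 | data) = 0.27105, P(r = 8 | data) = 0.31469.
Averaging over the posterior, P(green next | data) = (1/10)(0.09957) + (1/5)(0.31469) + (3/10)(0.27105) + (4/5)(0.31469) = 0.40596.

0.406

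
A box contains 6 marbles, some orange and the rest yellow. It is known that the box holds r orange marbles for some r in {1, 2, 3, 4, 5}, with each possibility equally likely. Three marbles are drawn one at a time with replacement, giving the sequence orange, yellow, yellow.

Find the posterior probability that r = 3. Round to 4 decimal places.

0.2571

Compute the likelihood of the observed sequence for each case: P(data | r = 1) = (1/6)(5/6)(5/6) = 25/216; P(data | r = 2) = (2/6)(4/6)(4/6) = 4/27; P(data | r = 3) = (3/6)(3/6)(3/6) = 1/8; P(data | r = 4) = (4/6)(2/6)(2/6) = 2/27; P(data | r = 5) = (5/6)(1/6)(1/6) = 5/216.
The prior-weighted likelihoods are 1/5 · 25/216 = 5/216, 1/5 · 4/27 = 4/135, 1/5 · 1/8 = 1/40, 1/5 · 2/27 = 2/135, 1/5 · 5/216 = 1/216; these sum to 7/72.
Therefore the posterior P(r = 3 | data) = (1/40) / (7/72) = 9/35.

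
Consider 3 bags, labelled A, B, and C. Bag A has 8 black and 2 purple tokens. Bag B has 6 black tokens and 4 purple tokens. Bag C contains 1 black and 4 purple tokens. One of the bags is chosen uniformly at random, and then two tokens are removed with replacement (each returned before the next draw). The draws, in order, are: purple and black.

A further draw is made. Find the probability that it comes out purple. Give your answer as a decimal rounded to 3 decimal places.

0.457

For each hypothesis, P(data | H) works out to: P(data | bag A) = (2/10)(8/10) = 4/25; P(data | bag B) = (4/10)(6/10) = 6/25; P(data | bag C) = (4/5)(1/5) = 4/25.
Weighting by the prior gives 1/3 · 4/25 = 4/75, 1/3 · 6/25 = 2/25, 1/3 · 4/25 = 4/75; with total 14/75.
Normalising, the posterior is P(bag A | data) = 2/7, P(bag B | data) = 3/7, P(bag C | data) = 2/7.
So P(purple next | data) = Σ P(purple next | H) P(H | data) = (1/5)(2/7) + (2/5)(3/7) + (4/5)(2/7) = 16/35.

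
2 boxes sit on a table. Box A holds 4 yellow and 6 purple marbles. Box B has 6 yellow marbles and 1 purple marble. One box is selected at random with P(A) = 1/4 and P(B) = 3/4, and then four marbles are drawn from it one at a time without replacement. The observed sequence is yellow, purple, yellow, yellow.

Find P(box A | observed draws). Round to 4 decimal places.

The likelihood of the observed sequence under each hypothesis: P(data | box A) = (4/10)(6/9)(3/8)(2/7) = 1/35; P(data | box B) = (6/7)(1/6)(5/5)(4/4) = 1/7.
Multiplying each by its prior: 1/4 · 1/35 = 1/140, 3/4 · 1/7 = 3/28; these sum to 4/35.
So P(box A | data) = (1/140) / (4/35) = 1/16.

0.0625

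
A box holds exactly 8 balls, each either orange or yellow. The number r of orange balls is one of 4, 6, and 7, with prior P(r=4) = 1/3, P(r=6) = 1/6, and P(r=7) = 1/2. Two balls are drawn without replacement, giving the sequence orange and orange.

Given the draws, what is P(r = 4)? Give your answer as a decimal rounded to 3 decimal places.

0.133

Under each hypothesis, the probability of the observed sequence is: P(data | r = 4) = (4/8)(3/7) = 3/14; P(data | r = 6) = (6/8)(5/7) = 15/28; P(data | r = 7) = (7/8)(6/7) = 3/4.
The prior-weighted likelihoods are 1/3 · 3/14 = 1/14, 1/6 · 15/28 = 5/56, 1/2 · 3/4 = 3/8; summing to 15/28.
By Bayes' rule, P(r = 4 | data) = (1/14) / (15/28) = 2/15.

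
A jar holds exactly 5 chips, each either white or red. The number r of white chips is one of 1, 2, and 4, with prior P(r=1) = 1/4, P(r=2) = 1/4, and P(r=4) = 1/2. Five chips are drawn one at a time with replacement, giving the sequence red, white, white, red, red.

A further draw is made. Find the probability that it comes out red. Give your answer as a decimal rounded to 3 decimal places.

The likelihood of the observed sequence under each hypothesis: P(data | r = 1) = (4/5)(1/5)(1/5)(4/5)(4/5) = 0.02048; P(data | r = 2) = (3/5)(2/5)(2/5)(3/5)(3/5) = 0.03456; P(data | r = 4) = (1/5)(4/5)(4/5)(1/5)(1/5) = 0.00512.
Weighting by the prior gives 1/4 · 0.02048 = 0.00512, 1/4 · 0.03456 = 0.00864, 1/2 · 0.00512 = 0.00256; summing to 0.01632.
Normalising, the posterior is P(r = 1 | data) = 0.31373, P(r = 2 | data) = 0.52941, P(r = 4 | data) = 0.15686.
So P(red next | data) = Σ P(red next | H) P(H | data) = (4/5)(0.31373) + (3/5)(0.52941) + (1/5)(0.15686) = 0.6.

0.600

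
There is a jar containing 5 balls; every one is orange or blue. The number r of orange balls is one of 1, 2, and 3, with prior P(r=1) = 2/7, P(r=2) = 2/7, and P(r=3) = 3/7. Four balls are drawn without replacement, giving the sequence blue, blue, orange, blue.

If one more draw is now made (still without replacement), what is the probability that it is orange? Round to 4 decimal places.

The likelihood of the observed sequence under each hypothesis: P(data | r = 1) = (4/5)(3/4)(1/3)(2/2) = 1/5; P(data | r = 2) = (3/5)(2/4)(2/3)(1/2) = 1/10; P(data | r = 3) = (2/5)(1/4)(3/3)(0/2) = 0.
Weighting by the prior gives 2/7 · 1/5 = 2/35, 2/7 · 1/10 = 1/35, 3/7 · 0 = 0; these sum to 3/35.
Dividing through by the total gives posterior P(r = 1 | data) = 2/3, P(r = 2 | data) = 1/3, P(r = 3 | data) = 0.
Averaging over the posterior, P(orange next | data) = (0)(2/3) + (1)(1/3) = 1/3.

0.3333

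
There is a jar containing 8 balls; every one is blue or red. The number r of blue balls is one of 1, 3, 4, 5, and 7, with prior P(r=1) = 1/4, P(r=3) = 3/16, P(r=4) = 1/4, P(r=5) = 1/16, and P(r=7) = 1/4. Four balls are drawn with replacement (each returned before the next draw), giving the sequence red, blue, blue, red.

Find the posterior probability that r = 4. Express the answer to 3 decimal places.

For each hypothesis, P(data | H) works out to: P(data | r = 1) = (7/8)(1/8)(1/8)(7/8) = 0.011963; P(data | r = 3) = (5/8)(3/8)(3/8)(5/8) = 0.054932; P(data | r = 4) = (4/8)(4/8)(4/8)(4/8) = 0.0625; P(data | r = 5) = (3/8)(5/8)(5/8)(3/8) = 0.054932; P(data | r = 7) = (1/8)(7/8)(7/8)(1/8) = 0.011963.
The prior-weighted likelihoods are 1/4 · 0.011963 = 0.0029907, 3/16 · 0.054932 = 0.0103, 1/4 · 0.0625 = 0.015625, 1/16 · 0.054932 = 0.0034332, 1/4 · 0.011963 = 0.0029907; with total 0.035339.
So P(r = 4 | data) = (0.015625) / (0.035339) = 0.44214.

0.442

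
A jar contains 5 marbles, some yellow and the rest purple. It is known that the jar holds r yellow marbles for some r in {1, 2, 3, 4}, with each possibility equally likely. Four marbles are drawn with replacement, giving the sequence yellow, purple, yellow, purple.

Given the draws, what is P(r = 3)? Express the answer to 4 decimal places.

0.3462

For each hypothesis, P(data | H) works out to: P(data | r = 1) = (1/5)(4/5)(1/5)(4/5) = 16/625; P(data | r = 2) = (2/5)(3/5)(2/5)(3/5) = 36/625; P(data | r = 3) = (3/5)(2/5)(3/5)(2/5) = 36/625; P(data | r = 4) = (4/5)(1/5)(4/5)(1/5) = 16/625.
The prior-weighted likelihoods are 1/4 · 16/625 = 4/625, 1/4 · 36/625 = 9/625, 1/4 · 36/625 = 9/625, 1/4 · 16/625 = 4/625; with total 26/625.
So P(r = 3 | data) = (9/625) / (26/625) = 9/26.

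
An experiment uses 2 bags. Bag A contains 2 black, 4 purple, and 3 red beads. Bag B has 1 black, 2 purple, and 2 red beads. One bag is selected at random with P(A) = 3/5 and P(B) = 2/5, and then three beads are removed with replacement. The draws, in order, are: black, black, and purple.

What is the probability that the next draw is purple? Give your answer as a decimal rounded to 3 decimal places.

Compute the likelihood of the observed sequence for each case: P(data | bag A) = (2/9)(2/9)(4/9) = 0.021948; P(data | bag B) = (1/5)(1/5)(2/5) = 0.016.
Multiplying each by its prior: 3/5 · 0.021948 = 0.013169, 2/5 · 0.016 = 0.0064; summing to 0.019569.
Normalising, the posterior is P(bag A | data) = 0.67295, P(bag B | data) = 0.32705.
So P(purple next | data) = Σ P(purple next | H) P(H | data) = (4/9)(0.67295) + (2/5)(0.32705) = 0.42991.

0.430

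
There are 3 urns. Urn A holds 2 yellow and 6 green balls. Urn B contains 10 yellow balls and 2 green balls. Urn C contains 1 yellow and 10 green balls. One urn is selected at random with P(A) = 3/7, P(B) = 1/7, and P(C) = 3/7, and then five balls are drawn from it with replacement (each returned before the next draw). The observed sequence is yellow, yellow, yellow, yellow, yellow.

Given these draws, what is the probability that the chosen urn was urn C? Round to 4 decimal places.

0.0000

For each hypothesis, P(data | H) works out to: P(data | urn A) = (2/8)(2/8)(2/8)(2/8)(2/8) = 0.00097656; P(data | urn B) = (10/12)(10/12)(10/12)(10/12)(10/12) = 0.40188; P(data | urn C) = (1/11)(1/11)(1/11)(1/11)(1/11) = 6.2092e-06.
Multiplying each by its prior: 3/7 · 0.00097656 = 0.00041853, 1/7 · 0.40188 = 0.057411, 3/7 · 6.2092e-06 = 2.6611e-06; these sum to 0.057832.
Therefore the posterior P(urn C | data) = (2.6611e-06) / (0.057832) = 4.6014e-05.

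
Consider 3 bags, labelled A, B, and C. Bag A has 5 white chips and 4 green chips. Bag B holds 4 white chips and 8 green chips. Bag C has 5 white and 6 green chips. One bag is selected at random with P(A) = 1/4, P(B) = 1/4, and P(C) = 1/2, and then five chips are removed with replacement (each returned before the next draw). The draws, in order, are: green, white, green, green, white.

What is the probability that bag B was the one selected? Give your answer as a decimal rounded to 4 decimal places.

The likelihood of the observed sequence under each hypothesis: P(data | bag A) = (4/9)(5/9)(4/9)(4/9)(5/9) = 0.027096; P(data | bag B) = (8/12)(4/12)(8/12)(8/12)(4/12) = 0.032922; P(data | bag C) = (6/11)(5/11)(6/11)(6/11)(5/11) = 0.03353.
Weighting by the prior gives 1/4 · 0.027096 = 0.006774, 1/4 · 0.032922 = 0.0082305, 1/2 · 0.03353 = 0.016765; with total 0.031769.
Hence P(bag B | data) = (0.0082305) / (0.031769) = 0.25907.

0.2591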